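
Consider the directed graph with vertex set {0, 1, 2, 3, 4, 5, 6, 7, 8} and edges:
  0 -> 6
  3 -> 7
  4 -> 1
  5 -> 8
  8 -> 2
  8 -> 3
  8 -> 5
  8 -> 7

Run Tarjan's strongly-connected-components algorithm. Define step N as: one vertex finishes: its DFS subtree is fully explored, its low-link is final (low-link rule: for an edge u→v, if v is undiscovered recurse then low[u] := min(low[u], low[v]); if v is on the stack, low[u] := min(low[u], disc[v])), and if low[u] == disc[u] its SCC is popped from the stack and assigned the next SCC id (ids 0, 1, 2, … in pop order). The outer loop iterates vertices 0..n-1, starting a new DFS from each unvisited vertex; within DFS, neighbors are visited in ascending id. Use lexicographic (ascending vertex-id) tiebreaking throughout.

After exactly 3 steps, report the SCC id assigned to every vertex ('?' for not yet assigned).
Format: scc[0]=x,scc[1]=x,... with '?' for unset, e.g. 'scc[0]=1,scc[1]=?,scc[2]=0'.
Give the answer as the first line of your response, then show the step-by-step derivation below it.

scc[0]=1,scc[1]=2,scc[2]=?,scc[3]=?,scc[4]=?,scc[5]=?,scc[6]=0,scc[7]=?,scc[8]=?

step 1: low=(low[0]=0,low[1]=?,low[2]=?,low[3]=?,low[4]=?,low[5]=?,low[6]=1,low[7]=?,low[8]=?); scc=(scc[0]=?,scc[1]=?,scc[2]=?,scc[3]=?,scc[4]=?,scc[5]=?,scc[6]=0,scc[7]=?,scc[8]=?)
step 2: low=(low[0]=0,low[1]=?,low[2]=?,low[3]=?,low[4]=?,low[5]=?,low[6]=1,low[7]=?,low[8]=?); scc=(scc[0]=1,scc[1]=?,scc[2]=?,scc[3]=?,scc[4]=?,scc[5]=?,scc[6]=0,scc[7]=?,scc[8]=?)
step 3: low=(low[0]=0,low[1]=2,low[2]=?,low[3]=?,low[4]=?,low[5]=?,low[6]=1,low[7]=?,low[8]=?); scc=(scc[0]=1,scc[1]=2,scc[2]=?,scc[3]=?,scc[4]=?,scc[5]=?,scc[6]=0,scc[7]=?,scc[8]=?)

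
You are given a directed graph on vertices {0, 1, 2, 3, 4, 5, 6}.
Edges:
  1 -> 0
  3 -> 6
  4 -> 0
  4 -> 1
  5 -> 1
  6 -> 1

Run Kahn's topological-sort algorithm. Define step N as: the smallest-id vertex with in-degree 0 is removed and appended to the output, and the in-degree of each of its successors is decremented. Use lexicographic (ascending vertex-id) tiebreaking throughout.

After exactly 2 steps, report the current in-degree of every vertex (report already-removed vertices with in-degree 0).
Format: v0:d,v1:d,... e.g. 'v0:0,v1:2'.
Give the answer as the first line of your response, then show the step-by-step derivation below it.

v0:2,v1:3,v2:0,v3:0,v4:0,v5:0,v6:0

step 1: output 2; order=[2]; indeg=(2,3,0,0,0,0,1)
step 2: output 3; order=[2,3]; indeg=(2,3,0,0,0,0,0)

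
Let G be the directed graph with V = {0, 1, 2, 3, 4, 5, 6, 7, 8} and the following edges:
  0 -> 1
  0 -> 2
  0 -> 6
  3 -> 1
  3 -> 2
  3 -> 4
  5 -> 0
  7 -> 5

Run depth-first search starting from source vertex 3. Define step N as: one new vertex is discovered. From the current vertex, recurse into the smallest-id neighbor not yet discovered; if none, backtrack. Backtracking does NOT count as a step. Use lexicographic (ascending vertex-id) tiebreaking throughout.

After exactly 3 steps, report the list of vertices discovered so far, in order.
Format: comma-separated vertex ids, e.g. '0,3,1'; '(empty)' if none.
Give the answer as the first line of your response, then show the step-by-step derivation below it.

3,1,2

step 1: discover 3; path=3; order=3
step 2: discover 1; path=3>1; order=3,1
step 3: discover 2; path=3>2; order=3,1,2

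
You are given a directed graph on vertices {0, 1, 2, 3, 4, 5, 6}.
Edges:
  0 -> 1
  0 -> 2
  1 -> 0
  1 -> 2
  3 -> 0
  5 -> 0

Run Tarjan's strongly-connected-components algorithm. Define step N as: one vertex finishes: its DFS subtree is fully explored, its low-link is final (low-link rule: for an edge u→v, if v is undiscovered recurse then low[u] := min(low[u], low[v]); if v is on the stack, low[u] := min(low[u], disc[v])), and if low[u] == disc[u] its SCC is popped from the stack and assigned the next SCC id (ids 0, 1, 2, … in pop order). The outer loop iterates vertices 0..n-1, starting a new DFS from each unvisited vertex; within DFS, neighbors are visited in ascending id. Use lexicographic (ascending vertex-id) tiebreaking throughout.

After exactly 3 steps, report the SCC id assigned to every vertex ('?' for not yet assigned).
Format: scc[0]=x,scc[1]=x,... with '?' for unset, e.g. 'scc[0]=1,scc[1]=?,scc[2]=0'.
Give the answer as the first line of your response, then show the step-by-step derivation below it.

scc[0]=1,scc[1]=1,scc[2]=0,scc[3]=?,scc[4]=?,scc[5]=?,scc[6]=?

step 1: low=(low[0]=0,low[1]=0,low[2]=2,low[3]=?,low[4]=?,low[5]=?,low[6]=?); scc=(scc[0]=?,scc[1]=?,scc[2]=0,scc[3]=?,scc[4]=?,scc[5]=?,scc[6]=?)
step 2: low=(low[0]=0,low[1]=0,low[2]=2,low[3]=?,low[4]=?,low[5]=?,low[6]=?); scc=(scc[0]=?,scc[1]=?,scc[2]=0,scc[3]=?,scc[4]=?,scc[5]=?,scc[6]=?)
step 3: low=(low[0]=0,low[1]=0,low[2]=2,low[3]=?,low[4]=?,low[5]=?,low[6]=?); scc=(scc[0]=1,scc[1]=1,scc[2]=0,scc[3]=?,scc[4]=?,scc[5]=?,scc[6]=?)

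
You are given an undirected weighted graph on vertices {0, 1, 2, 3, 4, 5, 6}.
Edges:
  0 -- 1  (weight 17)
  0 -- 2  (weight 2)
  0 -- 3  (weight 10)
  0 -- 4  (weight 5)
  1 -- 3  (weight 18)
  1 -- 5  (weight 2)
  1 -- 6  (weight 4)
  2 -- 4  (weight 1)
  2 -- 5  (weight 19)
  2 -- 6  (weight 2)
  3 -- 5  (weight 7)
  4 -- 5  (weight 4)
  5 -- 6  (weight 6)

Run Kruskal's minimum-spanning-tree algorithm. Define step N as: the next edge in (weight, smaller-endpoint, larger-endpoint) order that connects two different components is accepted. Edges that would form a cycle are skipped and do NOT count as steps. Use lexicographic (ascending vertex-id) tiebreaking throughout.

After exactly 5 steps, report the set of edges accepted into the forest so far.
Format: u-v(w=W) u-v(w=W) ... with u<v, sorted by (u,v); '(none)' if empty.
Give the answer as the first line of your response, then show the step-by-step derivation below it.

0-2(w=2) 1-5(w=2) 1-6(w=4) 2-4(w=1) 2-6(w=2)

step 1: add edge 2-4 (w=1); MST = {2-4(w=1)}
step 2: add edge 0-2 (w=2); MST = {0-2(w=2) 2-4(w=1)}
step 3: add edge 1-5 (w=2); MST = {0-2(w=2) 1-5(w=2) 2-4(w=1)}
step 4: add edge 2-6 (w=2); MST = {0-2(w=2) 1-5(w=2) 2-4(w=1) 2-6(w=2)}
step 5: add edge 1-6 (w=4); MST = {0-2(w=2) 1-5(w=2) 1-6(w=4) 2-4(w=1) 2-6(w=2)}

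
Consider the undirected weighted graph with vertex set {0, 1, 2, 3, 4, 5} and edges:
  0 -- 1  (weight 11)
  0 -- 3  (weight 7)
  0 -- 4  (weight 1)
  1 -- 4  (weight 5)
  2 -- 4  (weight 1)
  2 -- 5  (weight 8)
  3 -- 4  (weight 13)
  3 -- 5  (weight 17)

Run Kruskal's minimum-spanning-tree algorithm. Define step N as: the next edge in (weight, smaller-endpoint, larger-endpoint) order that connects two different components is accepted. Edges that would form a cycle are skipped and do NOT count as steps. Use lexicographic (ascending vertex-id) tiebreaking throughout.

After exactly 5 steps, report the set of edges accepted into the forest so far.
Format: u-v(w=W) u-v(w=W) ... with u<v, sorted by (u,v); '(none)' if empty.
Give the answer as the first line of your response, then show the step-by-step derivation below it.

0-3(w=7) 0-4(w=1) 1-4(w=5) 2-4(w=1) 2-5(w=8)

step 1: add edge 0-4 (w=1); MST = {0-4(w=1)}
step 2: add edge 2-4 (w=1); MST = {0-4(w=1) 2-4(w=1)}
step 3: add edge 1-4 (w=5); MST = {0-4(w=1) 1-4(w=5) 2-4(w=1)}
step 4: add edge 0-3 (w=7); MST = {0-3(w=7) 0-4(w=1) 1-4(w=5) 2-4(w=1)}
step 5: add edge 2-5 (w=8); MST = {0-3(w=7) 0-4(w=1) 1-4(w=5) 2-4(w=1) 2-5(w=8)}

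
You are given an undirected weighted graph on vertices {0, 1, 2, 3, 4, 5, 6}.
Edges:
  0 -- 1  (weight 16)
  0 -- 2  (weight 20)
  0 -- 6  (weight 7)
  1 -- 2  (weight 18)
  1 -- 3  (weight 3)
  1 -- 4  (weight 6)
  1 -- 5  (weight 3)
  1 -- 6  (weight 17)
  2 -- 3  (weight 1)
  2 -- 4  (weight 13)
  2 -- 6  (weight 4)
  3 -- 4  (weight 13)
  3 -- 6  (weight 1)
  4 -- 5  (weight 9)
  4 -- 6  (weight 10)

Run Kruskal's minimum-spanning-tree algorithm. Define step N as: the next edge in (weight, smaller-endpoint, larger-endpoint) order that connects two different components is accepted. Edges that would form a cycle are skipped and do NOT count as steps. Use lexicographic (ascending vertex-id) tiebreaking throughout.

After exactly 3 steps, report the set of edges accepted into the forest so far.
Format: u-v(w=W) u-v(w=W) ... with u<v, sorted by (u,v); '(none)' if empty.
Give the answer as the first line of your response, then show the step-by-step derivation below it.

1-3(w=3) 2-3(w=1) 3-6(w=1)

step 1: add edge 2-3 (w=1); MST = {2-3(w=1)}
step 2: add edge 3-6 (w=1); MST = {2-3(w=1) 3-6(w=1)}
step 3: add edge 1-3 (w=3); MST = {1-3(w=3) 2-3(w=1) 3-6(w=1)}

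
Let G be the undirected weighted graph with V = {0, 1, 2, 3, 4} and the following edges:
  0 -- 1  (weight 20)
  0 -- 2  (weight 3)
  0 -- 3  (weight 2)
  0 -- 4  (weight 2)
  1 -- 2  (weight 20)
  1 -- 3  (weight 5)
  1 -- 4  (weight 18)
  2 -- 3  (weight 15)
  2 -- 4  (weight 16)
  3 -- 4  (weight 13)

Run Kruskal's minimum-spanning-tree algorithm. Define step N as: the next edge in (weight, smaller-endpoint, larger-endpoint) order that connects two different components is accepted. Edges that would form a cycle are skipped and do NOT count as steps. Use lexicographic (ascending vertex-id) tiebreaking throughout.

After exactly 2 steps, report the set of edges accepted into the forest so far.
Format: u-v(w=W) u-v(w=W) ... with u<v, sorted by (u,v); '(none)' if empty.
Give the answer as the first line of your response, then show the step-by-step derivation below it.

0-3(w=2) 0-4(w=2)

step 1: add edge 0-3 (w=2); MST = {0-3(w=2)}
step 2: add edge 0-4 (w=2); MST = {0-3(w=2) 0-4(w=2)}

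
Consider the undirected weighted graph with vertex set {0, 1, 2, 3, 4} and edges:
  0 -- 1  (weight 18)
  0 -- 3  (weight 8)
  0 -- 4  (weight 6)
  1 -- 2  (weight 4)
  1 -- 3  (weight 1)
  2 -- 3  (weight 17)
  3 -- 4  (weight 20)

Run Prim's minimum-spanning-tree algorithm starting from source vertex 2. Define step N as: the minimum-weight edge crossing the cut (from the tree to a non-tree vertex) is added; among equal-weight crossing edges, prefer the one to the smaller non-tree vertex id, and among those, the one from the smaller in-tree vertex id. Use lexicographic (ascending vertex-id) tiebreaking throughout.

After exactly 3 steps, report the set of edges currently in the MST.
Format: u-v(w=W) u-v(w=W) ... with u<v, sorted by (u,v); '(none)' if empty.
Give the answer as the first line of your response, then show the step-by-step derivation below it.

0-3(w=8) 1-2(w=4) 1-3(w=1)

step 1: add edge 1-2 (w=4); MST = {1-2(w=4)}
step 2: add edge 1-3 (w=1); MST = {1-2(w=4) 1-3(w=1)}
step 3: add edge 0-3 (w=8); MST = {0-3(w=8) 1-2(w=4) 1-3(w=1)}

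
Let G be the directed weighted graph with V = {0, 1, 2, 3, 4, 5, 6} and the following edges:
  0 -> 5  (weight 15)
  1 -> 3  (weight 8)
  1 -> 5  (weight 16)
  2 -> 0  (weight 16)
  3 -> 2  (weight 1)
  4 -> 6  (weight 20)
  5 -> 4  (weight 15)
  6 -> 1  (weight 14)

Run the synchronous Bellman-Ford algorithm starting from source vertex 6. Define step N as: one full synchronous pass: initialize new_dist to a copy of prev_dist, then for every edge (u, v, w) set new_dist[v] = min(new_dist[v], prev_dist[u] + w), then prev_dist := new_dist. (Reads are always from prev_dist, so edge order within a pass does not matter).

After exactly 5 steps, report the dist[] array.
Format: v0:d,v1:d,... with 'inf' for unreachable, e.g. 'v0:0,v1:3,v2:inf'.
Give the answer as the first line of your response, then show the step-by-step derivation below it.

v0:39,v1:14,v2:23,v3:22,v4:45,v5:30,v6:0

step 1: dist = v0:inf,v1:14,v2:inf,v3:inf,v4:inf,v5:inf,v6:0
step 2: dist = v0:inf,v1:14,v2:inf,v3:22,v4:inf,v5:30,v6:0
step 3: dist = v0:inf,v1:14,v2:23,v3:22,v4:45,v5:30,v6:0
step 4: dist = v0:39,v1:14,v2:23,v3:22,v4:45,v5:30,v6:0
step 5: dist = v0:39,v1:14,v2:23,v3:22,v4:45,v5:30,v6:0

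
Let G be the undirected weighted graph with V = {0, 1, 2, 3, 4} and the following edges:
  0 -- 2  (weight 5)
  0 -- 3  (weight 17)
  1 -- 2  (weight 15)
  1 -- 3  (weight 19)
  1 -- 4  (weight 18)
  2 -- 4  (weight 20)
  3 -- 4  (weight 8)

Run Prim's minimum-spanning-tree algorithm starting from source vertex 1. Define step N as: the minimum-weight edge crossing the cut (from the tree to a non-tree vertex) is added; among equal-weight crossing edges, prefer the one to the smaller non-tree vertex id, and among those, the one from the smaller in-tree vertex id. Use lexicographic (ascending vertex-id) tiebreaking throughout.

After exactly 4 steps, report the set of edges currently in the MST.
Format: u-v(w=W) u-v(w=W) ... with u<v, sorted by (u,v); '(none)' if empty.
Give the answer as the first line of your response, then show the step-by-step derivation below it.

0-2(w=5) 0-3(w=17) 1-2(w=15) 3-4(w=8)

step 1: add edge 1-2 (w=15); MST = {1-2(w=15)}
step 2: add edge 0-2 (w=5); MST = {0-2(w=5) 1-2(w=15)}
step 3: add edge 0-3 (w=17); MST = {0-2(w=5) 0-3(w=17) 1-2(w=15)}
step 4: add edge 3-4 (w=8); MST = {0-2(w=5) 0-3(w=17) 1-2(w=15) 3-4(w=8)}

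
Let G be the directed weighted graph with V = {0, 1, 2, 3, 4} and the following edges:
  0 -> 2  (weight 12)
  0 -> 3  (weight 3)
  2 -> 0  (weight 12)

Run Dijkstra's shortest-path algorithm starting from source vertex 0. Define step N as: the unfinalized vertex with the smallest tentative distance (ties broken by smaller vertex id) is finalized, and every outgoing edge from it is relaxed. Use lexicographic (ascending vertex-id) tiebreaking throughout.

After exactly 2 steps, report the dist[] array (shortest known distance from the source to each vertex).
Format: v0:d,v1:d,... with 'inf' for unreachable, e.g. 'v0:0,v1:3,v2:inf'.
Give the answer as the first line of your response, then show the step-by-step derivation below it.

v0:0,v1:inf,v2:12,v3:3,v4:inf

step 1: dist = v0:0,v1:inf,v2:12,v3:3,v4:inf
step 2: dist = v0:0,v1:inf,v2:12,v3:3,v4:inf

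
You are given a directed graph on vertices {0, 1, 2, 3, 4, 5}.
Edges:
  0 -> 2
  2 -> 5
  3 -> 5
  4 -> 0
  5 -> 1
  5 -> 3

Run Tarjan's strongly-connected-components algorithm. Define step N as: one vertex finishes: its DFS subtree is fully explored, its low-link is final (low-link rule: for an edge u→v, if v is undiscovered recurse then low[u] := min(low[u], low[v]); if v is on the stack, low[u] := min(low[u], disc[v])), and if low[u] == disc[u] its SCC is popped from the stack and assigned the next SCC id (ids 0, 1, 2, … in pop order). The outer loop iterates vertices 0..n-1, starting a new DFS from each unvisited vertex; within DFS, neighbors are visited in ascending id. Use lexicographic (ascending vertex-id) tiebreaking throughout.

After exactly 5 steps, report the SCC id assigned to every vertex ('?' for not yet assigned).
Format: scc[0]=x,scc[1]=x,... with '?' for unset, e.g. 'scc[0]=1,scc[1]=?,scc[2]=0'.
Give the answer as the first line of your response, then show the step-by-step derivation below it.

scc[0]=3,scc[1]=0,scc[2]=2,scc[3]=1,scc[4]=?,scc[5]=1

step 1: low=(low[0]=0,low[1]=3,low[2]=1,low[3]=?,low[4]=?,low[5]=2); scc=(scc[0]=?,scc[1]=0,scc[2]=?,scc[3]=?,scc[4]=?,scc[5]=?)
step 2: low=(low[0]=0,low[1]=3,low[2]=1,low[3]=2,low[4]=?,low[5]=2); scc=(scc[0]=?,scc[1]=0,scc[2]=?,scc[3]=?,scc[4]=?,scc[5]=?)
step 3: low=(low[0]=0,low[1]=3,low[2]=1,low[3]=2,low[4]=?,low[5]=2); scc=(scc[0]=?,scc[1]=0,scc[2]=?,scc[3]=1,scc[4]=?,scc[5]=1)
step 4: low=(low[0]=0,low[1]=3,low[2]=1,low[3]=2,low[4]=?,low[5]=2); scc=(scc[0]=?,scc[1]=0,scc[2]=2,scc[3]=1,scc[4]=?,scc[5]=1)
step 5: low=(low[0]=0,low[1]=3,low[2]=1,low[3]=2,low[4]=?,low[5]=2); scc=(scc[0]=3,scc[1]=0,scc[2]=2,scc[3]=1,scc[4]=?,scc[5]=1)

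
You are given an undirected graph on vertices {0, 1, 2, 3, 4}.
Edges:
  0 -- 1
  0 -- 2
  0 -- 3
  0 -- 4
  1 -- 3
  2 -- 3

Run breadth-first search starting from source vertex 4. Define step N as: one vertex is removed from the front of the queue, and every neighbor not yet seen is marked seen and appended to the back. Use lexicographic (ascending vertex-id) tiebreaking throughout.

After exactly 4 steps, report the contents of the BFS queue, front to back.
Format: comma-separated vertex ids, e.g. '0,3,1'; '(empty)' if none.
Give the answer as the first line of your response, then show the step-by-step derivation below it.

3

step 1: dequeue 4; queue=[0]; order=4
step 2: dequeue 0; queue=[1,2,3]; order=4,0
step 3: dequeue 1; queue=[2,3]; order=4,0,1
step 4: dequeue 2; queue=[3]; order=4,0,1,2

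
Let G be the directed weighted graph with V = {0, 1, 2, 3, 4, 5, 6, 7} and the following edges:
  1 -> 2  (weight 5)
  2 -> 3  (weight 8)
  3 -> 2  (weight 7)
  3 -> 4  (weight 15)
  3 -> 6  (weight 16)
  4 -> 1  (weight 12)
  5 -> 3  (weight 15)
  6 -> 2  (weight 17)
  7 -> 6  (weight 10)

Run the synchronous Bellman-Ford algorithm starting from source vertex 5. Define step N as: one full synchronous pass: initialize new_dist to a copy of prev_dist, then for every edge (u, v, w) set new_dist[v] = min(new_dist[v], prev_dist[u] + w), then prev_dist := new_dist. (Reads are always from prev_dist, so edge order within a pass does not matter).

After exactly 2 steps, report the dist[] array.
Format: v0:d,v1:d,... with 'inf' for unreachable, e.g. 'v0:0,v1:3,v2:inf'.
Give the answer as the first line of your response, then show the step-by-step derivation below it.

v0:inf,v1:inf,v2:22,v3:15,v4:30,v5:0,v6:31,v7:inf

step 1: dist = v0:inf,v1:inf,v2:inf,v3:15,v4:inf,v5:0,v6:inf,v7:inf
step 2: dist = v0:inf,v1:inf,v2:22,v3:15,v4:30,v5:0,v6:31,v7:inf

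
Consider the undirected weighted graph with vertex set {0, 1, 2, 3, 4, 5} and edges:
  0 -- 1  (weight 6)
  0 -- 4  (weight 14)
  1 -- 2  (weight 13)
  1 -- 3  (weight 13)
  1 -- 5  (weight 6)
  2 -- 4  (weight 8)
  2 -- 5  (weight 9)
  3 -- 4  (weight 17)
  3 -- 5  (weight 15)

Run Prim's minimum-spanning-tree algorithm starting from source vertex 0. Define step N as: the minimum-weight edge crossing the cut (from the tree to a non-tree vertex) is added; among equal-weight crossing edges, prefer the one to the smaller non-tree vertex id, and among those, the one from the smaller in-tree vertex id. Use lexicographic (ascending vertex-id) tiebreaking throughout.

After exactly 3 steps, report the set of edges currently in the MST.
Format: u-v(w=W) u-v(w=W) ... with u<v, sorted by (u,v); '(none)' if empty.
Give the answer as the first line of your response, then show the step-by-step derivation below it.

0-1(w=6) 1-5(w=6) 2-5(w=9)

step 1: add edge 0-1 (w=6); MST = {0-1(w=6)}
step 2: add edge 1-5 (w=6); MST = {0-1(w=6) 1-5(w=6)}
step 3: add edge 2-5 (w=9); MST = {0-1(w=6) 1-5(w=6) 2-5(w=9)}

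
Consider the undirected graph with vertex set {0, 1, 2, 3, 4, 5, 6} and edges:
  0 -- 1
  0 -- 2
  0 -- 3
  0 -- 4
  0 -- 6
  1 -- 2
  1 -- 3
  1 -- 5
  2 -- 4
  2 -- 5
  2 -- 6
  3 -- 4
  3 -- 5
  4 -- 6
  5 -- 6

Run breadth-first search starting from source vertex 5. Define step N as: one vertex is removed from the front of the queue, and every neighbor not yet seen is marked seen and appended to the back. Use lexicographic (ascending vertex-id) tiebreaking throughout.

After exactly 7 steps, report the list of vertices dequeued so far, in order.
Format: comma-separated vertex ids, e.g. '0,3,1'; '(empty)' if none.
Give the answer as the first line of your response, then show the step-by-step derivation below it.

5,1,2,3,6,0,4

step 1: dequeue 5; queue=[1,2,3,6]; order=5
step 2: dequeue 1; queue=[2,3,6,0]; order=5,1
step 3: dequeue 2; queue=[3,6,0,4]; order=5,1,2
step 4: dequeue 3; queue=[6,0,4]; order=5,1,2,3
step 5: dequeue 6; queue=[0,4]; order=5,1,2,3,6
step 6: dequeue 0; queue=[4]; order=5,1,2,3,6,0
step 7: dequeue 4; queue=[(empty)]; order=5,1,2,3,6,0,4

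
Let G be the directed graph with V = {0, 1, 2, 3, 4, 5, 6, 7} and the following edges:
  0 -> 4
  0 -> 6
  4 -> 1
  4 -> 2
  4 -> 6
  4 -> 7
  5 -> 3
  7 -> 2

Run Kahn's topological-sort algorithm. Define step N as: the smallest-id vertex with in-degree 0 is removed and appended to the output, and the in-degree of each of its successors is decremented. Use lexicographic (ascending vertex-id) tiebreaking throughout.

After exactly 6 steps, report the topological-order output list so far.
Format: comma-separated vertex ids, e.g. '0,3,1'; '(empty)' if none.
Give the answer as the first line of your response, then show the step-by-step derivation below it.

0,4,1,5,3,6

step 1: output 0; order=[0]; indeg=(0,1,2,1,0,0,1,1)
step 2: output 4; order=[0,4]; indeg=(0,0,1,1,0,0,0,0)
step 3: output 1; order=[0,4,1]; indeg=(0,0,1,1,0,0,0,0)
step 4: output 5; order=[0,4,1,5]; indeg=(0,0,1,0,0,0,0,0)
step 5: output 3; order=[0,4,1,5,3]; indeg=(0,0,1,0,0,0,0,0)
step 6: output 6; order=[0,4,1,5,3,6]; indeg=(0,0,1,0,0,0,0,0)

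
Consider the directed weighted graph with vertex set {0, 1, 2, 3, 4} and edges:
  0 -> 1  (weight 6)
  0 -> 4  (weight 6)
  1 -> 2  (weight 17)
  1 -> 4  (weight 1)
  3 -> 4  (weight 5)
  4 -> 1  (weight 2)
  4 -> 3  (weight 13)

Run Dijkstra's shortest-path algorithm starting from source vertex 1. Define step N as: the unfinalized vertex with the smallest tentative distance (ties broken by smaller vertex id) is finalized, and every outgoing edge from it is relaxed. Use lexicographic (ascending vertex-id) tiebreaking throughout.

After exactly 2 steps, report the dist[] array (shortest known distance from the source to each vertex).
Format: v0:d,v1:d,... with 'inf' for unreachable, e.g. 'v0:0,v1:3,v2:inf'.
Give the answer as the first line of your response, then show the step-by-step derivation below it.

v0:inf,v1:0,v2:17,v3:14,v4:1

step 1: dist = v0:inf,v1:0,v2:17,v3:inf,v4:1
step 2: dist = v0:inf,v1:0,v2:17,v3:14,v4:1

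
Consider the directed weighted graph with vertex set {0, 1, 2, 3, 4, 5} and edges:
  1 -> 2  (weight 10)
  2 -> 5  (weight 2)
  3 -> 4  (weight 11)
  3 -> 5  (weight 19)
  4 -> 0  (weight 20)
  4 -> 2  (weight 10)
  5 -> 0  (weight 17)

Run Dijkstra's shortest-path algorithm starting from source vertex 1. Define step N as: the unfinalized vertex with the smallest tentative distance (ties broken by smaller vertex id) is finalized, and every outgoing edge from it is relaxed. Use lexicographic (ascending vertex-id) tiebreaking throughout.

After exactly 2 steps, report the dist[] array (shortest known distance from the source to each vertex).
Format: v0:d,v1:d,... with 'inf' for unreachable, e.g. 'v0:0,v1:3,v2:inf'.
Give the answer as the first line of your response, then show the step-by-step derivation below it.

v0:inf,v1:0,v2:10,v3:inf,v4:inf,v5:12

step 1: dist = v0:inf,v1:0,v2:10,v3:inf,v4:inf,v5:inf
step 2: dist = v0:inf,v1:0,v2:10,v3:inf,v4:inf,v5:12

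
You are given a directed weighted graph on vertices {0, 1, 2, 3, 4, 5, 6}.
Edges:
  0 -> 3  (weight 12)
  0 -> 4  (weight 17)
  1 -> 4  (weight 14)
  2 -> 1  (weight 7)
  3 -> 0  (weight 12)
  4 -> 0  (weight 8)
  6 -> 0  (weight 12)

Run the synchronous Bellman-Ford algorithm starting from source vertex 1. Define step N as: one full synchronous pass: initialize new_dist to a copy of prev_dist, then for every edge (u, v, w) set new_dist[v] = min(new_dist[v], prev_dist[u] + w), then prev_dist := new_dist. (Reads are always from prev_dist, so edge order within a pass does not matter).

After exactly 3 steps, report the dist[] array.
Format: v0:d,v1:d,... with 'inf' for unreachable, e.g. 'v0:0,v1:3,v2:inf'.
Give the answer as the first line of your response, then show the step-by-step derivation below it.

v0:22,v1:0,v2:inf,v3:34,v4:14,v5:inf,v6:inf

step 1: dist = v0:inf,v1:0,v2:inf,v3:inf,v4:14,v5:inf,v6:inf
step 2: dist = v0:22,v1:0,v2:inf,v3:inf,v4:14,v5:inf,v6:inf
step 3: dist = v0:22,v1:0,v2:inf,v3:34,v4:14,v5:inf,v6:inf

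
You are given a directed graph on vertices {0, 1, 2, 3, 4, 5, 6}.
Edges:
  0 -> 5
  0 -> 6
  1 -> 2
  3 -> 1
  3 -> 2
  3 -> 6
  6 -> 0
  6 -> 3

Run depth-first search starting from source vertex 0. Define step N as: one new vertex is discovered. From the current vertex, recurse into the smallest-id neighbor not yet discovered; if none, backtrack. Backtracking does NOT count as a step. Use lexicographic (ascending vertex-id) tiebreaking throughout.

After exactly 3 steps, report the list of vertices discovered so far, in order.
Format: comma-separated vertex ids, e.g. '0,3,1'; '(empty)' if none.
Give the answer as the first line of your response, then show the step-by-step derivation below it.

0,5,6

step 1: discover 0; path=0; order=0
step 2: discover 5; path=0>5; order=0,5
step 3: discover 6; path=0>6; order=0,5,6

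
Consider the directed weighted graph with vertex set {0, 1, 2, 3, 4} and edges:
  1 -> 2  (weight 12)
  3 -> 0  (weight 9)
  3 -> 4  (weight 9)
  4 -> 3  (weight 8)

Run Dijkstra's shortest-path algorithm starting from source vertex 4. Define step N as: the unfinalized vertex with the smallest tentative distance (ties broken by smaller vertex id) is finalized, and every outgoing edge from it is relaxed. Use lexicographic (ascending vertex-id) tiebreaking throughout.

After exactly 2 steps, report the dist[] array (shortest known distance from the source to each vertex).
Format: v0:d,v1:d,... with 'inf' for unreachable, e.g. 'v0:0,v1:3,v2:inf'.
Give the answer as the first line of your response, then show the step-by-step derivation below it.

v0:17,v1:inf,v2:inf,v3:8,v4:0

step 1: dist = v0:inf,v1:inf,v2:inf,v3:8,v4:0
step 2: dist = v0:17,v1:inf,v2:inf,v3:8,v4:0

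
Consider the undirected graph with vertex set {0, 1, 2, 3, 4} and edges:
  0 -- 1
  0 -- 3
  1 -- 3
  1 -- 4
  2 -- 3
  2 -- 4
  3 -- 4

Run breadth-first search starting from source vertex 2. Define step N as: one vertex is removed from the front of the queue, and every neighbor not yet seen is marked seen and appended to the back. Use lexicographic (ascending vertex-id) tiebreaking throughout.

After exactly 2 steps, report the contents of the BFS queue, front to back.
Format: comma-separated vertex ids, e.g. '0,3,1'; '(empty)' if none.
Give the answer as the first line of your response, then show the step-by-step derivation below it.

4,0,1

step 1: dequeue 2; queue=[3,4]; order=2
step 2: dequeue 3; queue=[4,0,1]; order=2,3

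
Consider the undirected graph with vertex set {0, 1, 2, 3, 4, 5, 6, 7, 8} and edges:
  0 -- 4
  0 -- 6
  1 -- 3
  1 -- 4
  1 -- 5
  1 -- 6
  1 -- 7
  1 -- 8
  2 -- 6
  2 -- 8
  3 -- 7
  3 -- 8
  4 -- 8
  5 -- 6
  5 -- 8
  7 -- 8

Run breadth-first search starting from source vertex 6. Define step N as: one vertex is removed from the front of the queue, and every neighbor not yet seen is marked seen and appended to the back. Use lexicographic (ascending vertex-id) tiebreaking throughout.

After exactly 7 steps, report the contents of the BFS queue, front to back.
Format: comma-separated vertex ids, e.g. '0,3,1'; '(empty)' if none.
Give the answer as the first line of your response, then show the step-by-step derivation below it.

7,8

step 1: dequeue 6; queue=[0,1,2,5]; order=6
step 2: dequeue 0; queue=[1,2,5,4]; order=6,0
step 3: dequeue 1; queue=[2,5,4,3,7,8]; order=6,0,1
step 4: dequeue 2; queue=[5,4,3,7,8]; order=6,0,1,2
step 5: dequeue 5; queue=[4,3,7,8]; order=6,0,1,2,5
step 6: dequeue 4; queue=[3,7,8]; order=6,0,1,2,5,4
step 7: dequeue 3; queue=[7,8]; order=6,0,1,2,5,4,3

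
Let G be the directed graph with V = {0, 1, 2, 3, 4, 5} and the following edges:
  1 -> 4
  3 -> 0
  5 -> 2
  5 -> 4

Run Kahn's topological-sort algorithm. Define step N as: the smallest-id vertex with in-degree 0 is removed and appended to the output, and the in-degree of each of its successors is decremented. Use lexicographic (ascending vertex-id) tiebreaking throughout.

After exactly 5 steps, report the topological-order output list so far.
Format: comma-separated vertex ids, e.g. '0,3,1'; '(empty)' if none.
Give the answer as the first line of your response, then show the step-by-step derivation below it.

1,3,0,5,2

step 1: output 1; order=[1]; indeg=(1,0,1,0,1,0)
step 2: output 3; order=[1,3]; indeg=(0,0,1,0,1,0)
step 3: output 0; order=[1,3,0]; indeg=(0,0,1,0,1,0)
step 4: output 5; order=[1,3,0,5]; indeg=(0,0,0,0,0,0)
step 5: output 2; order=[1,3,0,5,2]; indeg=(0,0,0,0,0,0)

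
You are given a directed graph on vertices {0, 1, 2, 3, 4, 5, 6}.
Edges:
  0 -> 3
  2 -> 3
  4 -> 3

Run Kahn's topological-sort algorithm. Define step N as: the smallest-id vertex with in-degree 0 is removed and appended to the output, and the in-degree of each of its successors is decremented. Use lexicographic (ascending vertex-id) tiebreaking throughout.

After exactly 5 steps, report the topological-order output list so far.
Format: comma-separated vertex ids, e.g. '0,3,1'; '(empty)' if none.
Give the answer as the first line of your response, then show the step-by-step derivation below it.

0,1,2,4,3

step 1: output 0; order=[0]; indeg=(0,0,0,2,0,0,0)
step 2: output 1; order=[0,1]; indeg=(0,0,0,2,0,0,0)
step 3: output 2; order=[0,1,2]; indeg=(0,0,0,1,0,0,0)
step 4: output 4; order=[0,1,2,4]; indeg=(0,0,0,0,0,0,0)
step 5: output 3; order=[0,1,2,4,3]; indeg=(0,0,0,0,0,0,0)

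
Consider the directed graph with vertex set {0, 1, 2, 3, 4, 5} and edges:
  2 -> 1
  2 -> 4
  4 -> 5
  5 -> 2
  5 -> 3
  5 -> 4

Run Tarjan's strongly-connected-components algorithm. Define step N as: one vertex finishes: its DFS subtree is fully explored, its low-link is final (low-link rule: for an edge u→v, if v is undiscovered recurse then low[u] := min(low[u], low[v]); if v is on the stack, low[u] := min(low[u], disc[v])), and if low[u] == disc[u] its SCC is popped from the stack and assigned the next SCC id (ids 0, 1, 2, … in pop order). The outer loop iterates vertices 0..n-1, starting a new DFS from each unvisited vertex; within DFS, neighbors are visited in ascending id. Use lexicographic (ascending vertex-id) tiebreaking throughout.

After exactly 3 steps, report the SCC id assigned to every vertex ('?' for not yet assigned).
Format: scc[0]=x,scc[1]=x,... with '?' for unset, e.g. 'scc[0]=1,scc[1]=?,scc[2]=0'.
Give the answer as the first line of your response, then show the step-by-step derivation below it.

scc[0]=0,scc[1]=1,scc[2]=?,scc[3]=2,scc[4]=?,scc[5]=?

step 1: low=(low[0]=0,low[1]=?,low[2]=?,low[3]=?,low[4]=?,low[5]=?); scc=(scc[0]=0,scc[1]=?,scc[2]=?,scc[3]=?,scc[4]=?,scc[5]=?)
step 2: low=(low[0]=0,low[1]=1,low[2]=?,low[3]=?,low[4]=?,low[5]=?); scc=(scc[0]=0,scc[1]=1,scc[2]=?,scc[3]=?,scc[4]=?,scc[5]=?)
step 3: low=(low[0]=0,low[1]=1,low[2]=2,low[3]=5,low[4]=3,low[5]=2); scc=(scc[0]=0,scc[1]=1,scc[2]=?,scc[3]=2,scc[4]=?,scc[5]=?)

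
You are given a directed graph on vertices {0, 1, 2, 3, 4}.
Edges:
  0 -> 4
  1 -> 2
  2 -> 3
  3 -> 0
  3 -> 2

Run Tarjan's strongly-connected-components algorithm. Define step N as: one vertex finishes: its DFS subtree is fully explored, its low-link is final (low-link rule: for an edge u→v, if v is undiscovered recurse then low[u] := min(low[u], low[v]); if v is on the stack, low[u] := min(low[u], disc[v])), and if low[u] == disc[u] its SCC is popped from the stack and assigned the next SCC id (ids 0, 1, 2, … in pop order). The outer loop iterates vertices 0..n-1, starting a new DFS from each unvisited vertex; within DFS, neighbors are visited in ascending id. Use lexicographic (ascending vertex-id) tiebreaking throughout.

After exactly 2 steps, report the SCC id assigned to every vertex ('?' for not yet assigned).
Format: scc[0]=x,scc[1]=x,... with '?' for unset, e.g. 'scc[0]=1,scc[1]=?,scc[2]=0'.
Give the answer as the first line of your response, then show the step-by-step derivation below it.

scc[0]=1,scc[1]=?,scc[2]=?,scc[3]=?,scc[4]=0

step 1: low=(low[0]=0,low[1]=?,low[2]=?,low[3]=?,low[4]=1); scc=(scc[0]=?,scc[1]=?,scc[2]=?,scc[3]=?,scc[4]=0)
step 2: low=(low[0]=0,low[1]=?,low[2]=?,low[3]=?,low[4]=1); scc=(scc[0]=1,scc[1]=?,scc[2]=?,scc[3]=?,scc[4]=0)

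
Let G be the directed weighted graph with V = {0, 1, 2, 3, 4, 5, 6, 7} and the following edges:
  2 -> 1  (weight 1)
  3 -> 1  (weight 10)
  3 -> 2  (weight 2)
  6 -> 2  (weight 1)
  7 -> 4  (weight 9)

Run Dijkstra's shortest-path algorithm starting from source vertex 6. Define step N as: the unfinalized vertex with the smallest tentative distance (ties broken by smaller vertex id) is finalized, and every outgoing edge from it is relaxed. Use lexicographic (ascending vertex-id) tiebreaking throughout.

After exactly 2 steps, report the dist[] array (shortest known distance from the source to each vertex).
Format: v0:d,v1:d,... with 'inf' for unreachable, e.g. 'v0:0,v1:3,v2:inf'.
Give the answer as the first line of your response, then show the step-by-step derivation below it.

v0:inf,v1:2,v2:1,v3:inf,v4:inf,v5:inf,v6:0,v7:inf

step 1: dist = v0:inf,v1:inf,v2:1,v3:inf,v4:inf,v5:inf,v6:0,v7:inf
step 2: dist = v0:inf,v1:2,v2:1,v3:inf,v4:inf,v5:inf,v6:0,v7:inf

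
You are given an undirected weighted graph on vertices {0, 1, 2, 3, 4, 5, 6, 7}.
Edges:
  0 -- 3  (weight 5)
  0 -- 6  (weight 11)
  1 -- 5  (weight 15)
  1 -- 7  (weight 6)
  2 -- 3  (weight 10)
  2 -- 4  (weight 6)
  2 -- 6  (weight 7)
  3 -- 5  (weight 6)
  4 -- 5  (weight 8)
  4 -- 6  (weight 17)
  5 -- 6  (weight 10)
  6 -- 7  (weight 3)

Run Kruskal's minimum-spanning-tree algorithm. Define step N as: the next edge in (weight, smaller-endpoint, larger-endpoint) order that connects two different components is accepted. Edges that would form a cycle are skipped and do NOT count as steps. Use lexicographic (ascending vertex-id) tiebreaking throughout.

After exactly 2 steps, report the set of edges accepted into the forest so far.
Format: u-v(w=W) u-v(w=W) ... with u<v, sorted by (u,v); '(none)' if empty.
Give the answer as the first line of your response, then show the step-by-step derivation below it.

0-3(w=5) 6-7(w=3)

step 1: add edge 6-7 (w=3); MST = {6-7(w=3)}
step 2: add edge 0-3 (w=5); MST = {0-3(w=5) 6-7(w=3)}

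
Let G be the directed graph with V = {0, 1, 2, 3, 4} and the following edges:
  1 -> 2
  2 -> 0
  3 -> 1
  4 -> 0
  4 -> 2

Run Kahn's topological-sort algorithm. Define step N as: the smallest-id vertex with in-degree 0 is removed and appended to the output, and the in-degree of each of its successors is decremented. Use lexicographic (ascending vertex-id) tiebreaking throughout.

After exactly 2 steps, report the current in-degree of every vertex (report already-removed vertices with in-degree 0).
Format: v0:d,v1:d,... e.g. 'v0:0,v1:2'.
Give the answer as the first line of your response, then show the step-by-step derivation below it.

v0:2,v1:0,v2:1,v3:0,v4:0

step 1: output 3; order=[3]; indeg=(2,0,2,0,0)
step 2: output 1; order=[3,1]; indeg=(2,0,1,0,0)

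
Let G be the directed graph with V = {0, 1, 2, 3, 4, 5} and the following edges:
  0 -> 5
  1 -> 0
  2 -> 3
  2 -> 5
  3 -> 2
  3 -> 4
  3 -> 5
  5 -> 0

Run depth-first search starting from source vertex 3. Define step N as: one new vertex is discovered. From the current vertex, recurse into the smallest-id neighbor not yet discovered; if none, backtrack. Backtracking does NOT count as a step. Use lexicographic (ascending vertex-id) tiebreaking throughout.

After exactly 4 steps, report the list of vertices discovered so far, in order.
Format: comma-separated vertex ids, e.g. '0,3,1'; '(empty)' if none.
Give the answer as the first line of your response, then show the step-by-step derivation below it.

3,2,5,0

step 1: discover 3; path=3; order=3
step 2: discover 2; path=3>2; order=3,2
step 3: discover 5; path=3>2>5; order=3,2,5
step 4: discover 0; path=3>2>5>0; order=3,2,5,0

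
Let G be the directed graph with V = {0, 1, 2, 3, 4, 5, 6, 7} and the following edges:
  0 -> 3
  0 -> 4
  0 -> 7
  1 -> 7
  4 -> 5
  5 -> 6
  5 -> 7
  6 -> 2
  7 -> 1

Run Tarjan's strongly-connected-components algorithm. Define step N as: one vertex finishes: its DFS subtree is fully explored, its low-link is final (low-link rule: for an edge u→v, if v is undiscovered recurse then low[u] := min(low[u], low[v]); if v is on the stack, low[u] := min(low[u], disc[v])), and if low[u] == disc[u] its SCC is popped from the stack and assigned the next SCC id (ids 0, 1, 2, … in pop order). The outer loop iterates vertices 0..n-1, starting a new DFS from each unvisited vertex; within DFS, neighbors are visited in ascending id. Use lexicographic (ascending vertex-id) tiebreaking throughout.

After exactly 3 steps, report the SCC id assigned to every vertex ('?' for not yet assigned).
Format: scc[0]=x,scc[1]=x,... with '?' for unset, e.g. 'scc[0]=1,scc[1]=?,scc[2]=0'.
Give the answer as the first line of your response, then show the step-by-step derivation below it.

scc[0]=?,scc[1]=?,scc[2]=1,scc[3]=0,scc[4]=?,scc[5]=?,scc[6]=2,scc[7]=?

step 1: low=(low[0]=0,low[1]=?,low[2]=?,low[3]=1,low[4]=?,low[5]=?,low[6]=?,low[7]=?); scc=(scc[0]=?,scc[1]=?,scc[2]=?,scc[3]=0,scc[4]=?,scc[5]=?,scc[6]=?,scc[7]=?)
step 2: low=(low[0]=0,low[1]=?,low[2]=5,low[3]=1,low[4]=2,low[5]=3,low[6]=4,low[7]=?); scc=(scc[0]=?,scc[1]=?,scc[2]=1,scc[3]=0,scc[4]=?,scc[5]=?,scc[6]=?,scc[7]=?)
step 3: low=(low[0]=0,low[1]=?,low[2]=5,low[3]=1,low[4]=2,low[5]=3,low[6]=4,low[7]=?); scc=(scc[0]=?,scc[1]=?,scc[2]=1,scc[3]=0,scc[4]=?,scc[5]=?,scc[6]=2,scc[7]=?)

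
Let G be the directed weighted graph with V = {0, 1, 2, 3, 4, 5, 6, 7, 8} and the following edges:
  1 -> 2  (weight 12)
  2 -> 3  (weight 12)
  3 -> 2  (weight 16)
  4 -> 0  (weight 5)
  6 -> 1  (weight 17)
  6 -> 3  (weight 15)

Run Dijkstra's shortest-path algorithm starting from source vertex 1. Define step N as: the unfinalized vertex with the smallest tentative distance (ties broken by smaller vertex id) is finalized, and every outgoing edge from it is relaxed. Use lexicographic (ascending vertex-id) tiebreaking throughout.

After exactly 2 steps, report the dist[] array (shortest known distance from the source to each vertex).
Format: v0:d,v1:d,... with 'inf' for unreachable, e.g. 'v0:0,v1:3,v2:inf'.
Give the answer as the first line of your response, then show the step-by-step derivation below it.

v0:inf,v1:0,v2:12,v3:24,v4:inf,v5:inf,v6:inf,v7:inf,v8:inf

step 1: dist = v0:inf,v1:0,v2:12,v3:inf,v4:inf,v5:inf,v6:inf,v7:inf,v8:inf
step 2: dist = v0:inf,v1:0,v2:12,v3:24,v4:inf,v5:inf,v6:inf,v7:inf,v8:inf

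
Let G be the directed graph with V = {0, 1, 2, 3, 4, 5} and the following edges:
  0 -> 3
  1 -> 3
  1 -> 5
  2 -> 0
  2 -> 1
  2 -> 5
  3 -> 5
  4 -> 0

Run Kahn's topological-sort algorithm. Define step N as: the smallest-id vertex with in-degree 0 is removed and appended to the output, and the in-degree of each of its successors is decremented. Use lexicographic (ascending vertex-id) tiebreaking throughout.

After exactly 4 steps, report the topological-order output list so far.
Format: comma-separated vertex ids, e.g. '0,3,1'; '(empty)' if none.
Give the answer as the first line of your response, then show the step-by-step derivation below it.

2,1,4,0

step 1: output 2; order=[2]; indeg=(1,0,0,2,0,2)
step 2: output 1; order=[2,1]; indeg=(1,0,0,1,0,1)
step 3: output 4; order=[2,1,4]; indeg=(0,0,0,1,0,1)
step 4: output 0; order=[2,1,4,0]; indeg=(0,0,0,0,0,1)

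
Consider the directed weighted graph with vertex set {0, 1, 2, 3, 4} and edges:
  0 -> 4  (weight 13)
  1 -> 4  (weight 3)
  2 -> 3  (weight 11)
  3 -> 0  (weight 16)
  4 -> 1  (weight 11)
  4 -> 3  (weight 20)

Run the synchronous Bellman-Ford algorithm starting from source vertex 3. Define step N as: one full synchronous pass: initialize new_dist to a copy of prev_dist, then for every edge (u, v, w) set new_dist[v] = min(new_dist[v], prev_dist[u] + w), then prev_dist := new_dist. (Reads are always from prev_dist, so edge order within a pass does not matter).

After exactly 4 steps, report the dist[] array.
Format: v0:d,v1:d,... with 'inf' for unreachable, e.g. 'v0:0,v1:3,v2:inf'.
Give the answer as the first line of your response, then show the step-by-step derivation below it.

v0:16,v1:40,v2:inf,v3:0,v4:29

step 1: dist = v0:16,v1:inf,v2:inf,v3:0,v4:inf
step 2: dist = v0:16,v1:inf,v2:inf,v3:0,v4:29
step 3: dist = v0:16,v1:40,v2:inf,v3:0,v4:29
step 4: dist = v0:16,v1:40,v2:inf,v3:0,v4:29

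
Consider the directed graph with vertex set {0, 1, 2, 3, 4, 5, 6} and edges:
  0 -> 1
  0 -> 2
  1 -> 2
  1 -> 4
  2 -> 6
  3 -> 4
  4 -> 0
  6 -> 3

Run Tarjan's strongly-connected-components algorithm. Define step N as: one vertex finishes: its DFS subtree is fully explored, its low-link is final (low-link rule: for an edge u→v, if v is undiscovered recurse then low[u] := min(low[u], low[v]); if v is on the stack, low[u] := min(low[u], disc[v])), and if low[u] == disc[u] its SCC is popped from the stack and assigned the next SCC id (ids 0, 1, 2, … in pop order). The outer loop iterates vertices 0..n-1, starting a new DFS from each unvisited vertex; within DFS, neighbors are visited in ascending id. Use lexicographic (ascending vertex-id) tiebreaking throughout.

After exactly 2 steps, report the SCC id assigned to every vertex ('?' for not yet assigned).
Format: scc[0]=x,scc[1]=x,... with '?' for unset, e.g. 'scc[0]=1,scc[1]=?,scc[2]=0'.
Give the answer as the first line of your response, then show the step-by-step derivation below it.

scc[0]=?,scc[1]=?,scc[2]=?,scc[3]=?,scc[4]=?,scc[5]=?,scc[6]=?

step 1: low=(low[0]=0,low[1]=1,low[2]=2,low[3]=4,low[4]=0,low[5]=?,low[6]=3); scc=(scc[0]=?,scc[1]=?,scc[2]=?,scc[3]=?,scc[4]=?,scc[5]=?,scc[6]=?)
step 2: low=(low[0]=0,low[1]=1,low[2]=2,low[3]=0,low[4]=0,low[5]=?,low[6]=3); scc=(scc[0]=?,scc[1]=?,scc[2]=?,scc[3]=?,scc[4]=?,scc[5]=?,scc[6]=?)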